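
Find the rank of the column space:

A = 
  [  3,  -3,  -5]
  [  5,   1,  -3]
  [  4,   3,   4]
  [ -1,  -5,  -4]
Row reduce:
R2 → R2 - (5/3)·R1
R3 → R3 - (4/3)·R1
R4 → R4 + (1/3)·R1
R3 → R3 - (7/6)·R2
R4 → R4 + (1)·R2
R4 → R4 + (3/40)·R3
REF = 
  [   3,   -3,   -5]
  [   0,    6, 16/3]
  [   0,    0, 40/9]
  [   0,    0,    0]
Pivot columns: 1, 2, 3 → 3 pivots.
dim(Col(A)) = number of pivot columns = 3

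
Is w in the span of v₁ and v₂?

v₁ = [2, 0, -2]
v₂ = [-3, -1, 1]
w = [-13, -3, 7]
Yes

Form the augmented matrix and row-reduce:
[v₁|v₂|w] = 
  [  2,  -3, -13]
  [  0,  -1,  -3]
  [ -2,   1,   7]
R3 → R3 + (1)·R1
R3 → R3 - (2)·R2
REF = 
  [  2,  -3, -13]
  [  0,  -1,  -3]
  [  0,   0,   0]

No row of the form [0 0 | nonzero], so the system is consistent. Back-substitution gives c₁ = -2, c₂ = 3: w = (-2)·v₁ + (3)·v₂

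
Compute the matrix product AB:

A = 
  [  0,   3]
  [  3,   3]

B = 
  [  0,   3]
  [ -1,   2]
A is 2×2 and B is 2×2, so AB is 2×2. Each entry is (row of A)·(column of B):
AB[1,1] = (0)(0) + (3)(-1) = -3
AB[1,2] = (0)(3) + (3)(2) = 6
AB[2,1] = (3)(0) + (3)(-1) = -3
AB[2,2] = (3)(3) + (3)(2) = 15

AB = 
  [ -3,   6]
  [ -3,  15]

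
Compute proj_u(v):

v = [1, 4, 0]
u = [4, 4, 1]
proj_u(v) = [80/33, 80/33, 20/33]

v·u = (1)(4) + (4)(4) + (0)(1) = 20
u·u = (4)² + (4)² + (1)² = 33
proj_u(v) = (v·u / u·u) × u = (20/33) × u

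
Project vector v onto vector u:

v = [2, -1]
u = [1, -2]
proj_u(v) = [4/5, -8/5]

v·u = (2)(1) + (-1)(-2) = 4
u·u = (1)² + (-2)² = 5
proj_u(v) = (v·u / u·u) × u = (4/5) × u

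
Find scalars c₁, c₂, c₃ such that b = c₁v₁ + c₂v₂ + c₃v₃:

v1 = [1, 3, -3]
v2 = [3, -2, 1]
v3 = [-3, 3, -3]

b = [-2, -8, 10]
c1 = -2, c2 = -2, c3 = -2

b = -2·v1 + -2·v2 + -2·v3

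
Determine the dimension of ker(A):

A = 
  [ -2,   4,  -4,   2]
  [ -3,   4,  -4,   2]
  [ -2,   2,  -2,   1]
nullity(A) = 2

Row reduce:
R2 → R2 - (3/2)·R1
R3 → R3 - (1)·R1
R3 → R3 - (1)·R2
REF = 
  [ -2,   4,  -4,   2]
  [  0,  -2,   2,  -1]
  [  0,   0,   0,   0]
Pivot columns: 1, 2 → 2 pivots.
rank(A) = 2, so nullity(A) = 4 - 2 = 2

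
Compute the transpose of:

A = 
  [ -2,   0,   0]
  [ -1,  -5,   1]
Aᵀ = 
  [ -2,  -1]
  [  0,  -5]
  [  0,   1]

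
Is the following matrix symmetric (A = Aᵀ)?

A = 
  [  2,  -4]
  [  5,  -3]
No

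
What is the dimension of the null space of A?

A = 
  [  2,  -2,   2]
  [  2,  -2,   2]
nullity(A) = 2

Row reduce:
R2 → R2 - (1)·R1
REF = 
  [  2,  -2,   2]
  [  0,   0,   0]
Pivot columns: 1 → 1 pivot.
rank(A) = 1, so nullity(A) = 3 - 1 = 2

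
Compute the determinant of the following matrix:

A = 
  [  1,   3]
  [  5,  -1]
For a 2×2 matrix, det = ad - bc = (1)(-1) - (3)(5) = -16

det(A) = -16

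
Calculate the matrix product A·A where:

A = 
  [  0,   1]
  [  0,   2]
A² = A·A:
A²[1,1] = (0)(0) + (1)(0) = 0
A²[1,2] = (0)(1) + (1)(2) = 2
A²[2,1] = (0)(0) + (2)(0) = 0
A²[2,2] = (0)(1) + (2)(2) = 4
A² = 
  [  0,   2]
  [  0,   4]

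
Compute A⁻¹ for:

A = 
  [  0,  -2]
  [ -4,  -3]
det(A) = (0)(-3) - (-2)(-4) = -8
For a 2×2 matrix, A⁻¹ = (1/det(A)) · [[d, -b], [-c, a]]
    = (-1/8) · [[-3, 2], [4, 0]]

A⁻¹ = 
  [ 3/8, -1/4]
  [-1/2,    0]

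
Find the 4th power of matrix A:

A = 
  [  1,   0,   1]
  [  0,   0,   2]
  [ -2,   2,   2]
A² = A·A:
A²[1,1] = (1)(1) + (0)(0) + (1)(-2) = -1
A²[1,2] = (1)(0) + (0)(0) + (1)(2) = 2
A²[1,3] = (1)(1) + (0)(2) + (1)(2) = 3
A²[2,1] = (0)(1) + (0)(0) + (2)(-2) = -4
A²[2,2] = (0)(0) + (0)(0) + (2)(2) = 4
A²[2,3] = (0)(1) + (0)(2) + (2)(2) = 4
A²[3,1] = (-2)(1) + (2)(0) + (2)(-2) = -6
A²[3,2] = (-2)(0) + (2)(0) + (2)(2) = 4
A²[3,3] = (-2)(1) + (2)(2) + (2)(2) = 6
A² = 
  [ -1,   2,   3]
  [ -4,   4,   4]
  [ -6,   4,   6]

A^3 = A^2·A:
A^3[1,1] = (-1)(1) + (2)(0) + (3)(-2) = -7
A^3[1,2] = (-1)(0) + (2)(0) + (3)(2) = 6
A^3[1,3] = (-1)(1) + (2)(2) + (3)(2) = 9
A^3[2,1] = (-4)(1) + (4)(0) + (4)(-2) = -12
A^3[2,2] = (-4)(0) + (4)(0) + (4)(2) = 8
A^3[2,3] = (-4)(1) + (4)(2) + (4)(2) = 12
A^3[3,1] = (-6)(1) + (4)(0) + (6)(-2) = -18
A^3[3,2] = (-6)(0) + (4)(0) + (6)(2) = 12
A^3[3,3] = (-6)(1) + (4)(2) + (6)(2) = 14
A^3 = 
  [ -7,   6,   9]
  [-12,   8,  12]
  [-18,  12,  14]

A^4 = A^3·A:
A^4[1,1] = (-7)(1) + (6)(0) + (9)(-2) = -25
A^4[1,2] = (-7)(0) + (6)(0) + (9)(2) = 18
A^4[1,3] = (-7)(1) + (6)(2) + (9)(2) = 23
A^4[2,1] = (-12)(1) + (8)(0) + (12)(-2) = -36
A^4[2,2] = (-12)(0) + (8)(0) + (12)(2) = 24
A^4[2,3] = (-12)(1) + (8)(2) + (12)(2) = 28
A^4[3,1] = (-18)(1) + (12)(0) + (14)(-2) = -46
A^4[3,2] = (-18)(0) + (12)(0) + (14)(2) = 28
A^4[3,3] = (-18)(1) + (12)(2) + (14)(2) = 34
A^4 = 
  [-25,  18,  23]
  [-36,  24,  28]
  [-46,  28,  34]

Therefore
A^4 = 
  [-25,  18,  23]
  [-36,  24,  28]
  [-46,  28,  34]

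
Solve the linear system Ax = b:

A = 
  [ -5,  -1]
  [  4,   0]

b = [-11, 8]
Row reduce the augmented matrix [A|b]:
R2 → R2 + (4/5)·R1
REF = 
  [  -5,   -1,  -11]
  [   0, -4/5, -4/5]

Back-substitution:
x₂ = (-4/5) / (-4/5) = 1
x₁ = (-11 - (-1)(1)) / (-5) = 2

x = [2, 1]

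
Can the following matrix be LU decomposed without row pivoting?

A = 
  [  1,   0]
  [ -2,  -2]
Yes.
A[1,1] = 1 ≠ 0, so Gaussian elimination proceeds without a row swap: multiplier ℓ₂₁ = (-2)/(1) = -2, and U[2,2] = -2 - (-2)(0) = -2.
L = 
  [  1,   0]
  [ -2,   1]
U = 
  [  1,   0]
  [  0,  -2]
Check row 2 of LU: [(-2)(1), (-2)(0) + (-2)] = [-2, -2] = row 2 of A ✓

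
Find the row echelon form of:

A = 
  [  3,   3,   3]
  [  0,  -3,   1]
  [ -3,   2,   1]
Row operations:
R3 → R3 + (1)·R1
R3 → R3 + (5/3)·R2

Resulting echelon form:
REF = 
  [   3,    3,    3]
  [   0,   -3,    1]
  [   0,    0, 17/3]

Rank = 3 (number of non-zero pivot rows).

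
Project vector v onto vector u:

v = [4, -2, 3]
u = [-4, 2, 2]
v·u = (4)(-4) + (-2)(2) + (3)(2) = -14
u·u = (-4)² + (2)² + (2)² = 24
proj_u(v) = (v·u / u·u) × u = (-14/24) × u = (-7/12) × u

proj_u(v) = [7/3, -7/6, -7/6]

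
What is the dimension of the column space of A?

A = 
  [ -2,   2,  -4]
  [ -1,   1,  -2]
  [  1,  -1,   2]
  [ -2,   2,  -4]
dim(Col(A)) = 1

Row reduce:
R2 → R2 - (1/2)·R1
R3 → R3 + (1/2)·R1
R4 → R4 - (1)·R1
REF = 
  [ -2,   2,  -4]
  [  0,   0,   0]
  [  0,   0,   0]
  [  0,   0,   0]
Pivot columns: 1 → 1 pivot.
dim(Col(A)) = number of pivot columns = 1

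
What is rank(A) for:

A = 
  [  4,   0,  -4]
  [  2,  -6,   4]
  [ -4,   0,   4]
Row reduce:
R2 → R2 - (1/2)·R1
R3 → R3 + (1)·R1
REF = 
  [  4,   0,  -4]
  [  0,  -6,   6]
  [  0,   0,   0]
Pivot columns: 1, 2 → 2 pivots.

rank(A) = 2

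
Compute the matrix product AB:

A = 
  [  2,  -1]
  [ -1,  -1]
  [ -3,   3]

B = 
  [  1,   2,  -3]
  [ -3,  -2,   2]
A is 3×2 and B is 2×3, so AB is 3×3. Each entry is (row of A)·(column of B):
AB[1,1] = (2)(1) + (-1)(-3) = 5
AB[1,2] = (2)(2) + (-1)(-2) = 6
AB[1,3] = (2)(-3) + (-1)(2) = -8
AB[2,1] = (-1)(1) + (-1)(-3) = 2
AB[2,2] = (-1)(2) + (-1)(-2) = 0
AB[2,3] = (-1)(-3) + (-1)(2) = 1
AB[3,1] = (-3)(1) + (3)(-3) = -12
AB[3,2] = (-3)(2) + (3)(-2) = -12
AB[3,3] = (-3)(-3) + (3)(2) = 15

AB = 
  [  5,   6,  -8]
  [  2,   0,   1]
  [-12, -12,  15]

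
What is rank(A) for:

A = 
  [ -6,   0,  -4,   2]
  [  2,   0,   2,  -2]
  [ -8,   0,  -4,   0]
rank(A) = 2

Row reduce:
R2 → R2 + (1/3)·R1
R3 → R3 - (4/3)·R1
R3 → R3 - (2)·R2
REF = 
  [  -6,    0,   -4,    2]
  [   0,    0,  2/3, -4/3]
  [   0,    0,    0,    0]
Pivot columns: 1, 3 → 2 pivots.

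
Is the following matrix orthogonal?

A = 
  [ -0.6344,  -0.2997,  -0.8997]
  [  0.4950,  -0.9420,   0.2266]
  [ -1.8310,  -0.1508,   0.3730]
No

AᵀA = 
  [  4,   0,   0]
  [  0,   0.9999,  -0.0001]
  [  0,  -0.0001,   0.9999]
≠ I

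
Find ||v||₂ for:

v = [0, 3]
3

||v||₂ = √((0)² + (3)²) = √9 = 3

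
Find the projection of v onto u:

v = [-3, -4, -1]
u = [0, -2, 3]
proj_u(v) = [0, -10/13, 15/13]

v·u = (-3)(0) + (-4)(-2) + (-1)(3) = 5
u·u = (0)² + (-2)² + (3)² = 13
proj_u(v) = (v·u / u·u) × u = (5/13) × u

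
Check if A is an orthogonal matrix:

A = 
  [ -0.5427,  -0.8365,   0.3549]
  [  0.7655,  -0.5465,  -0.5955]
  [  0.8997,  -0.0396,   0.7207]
No

AᵀA = 
  [  1.6900,   0,   0]
  [  0,   1,   0]
  [  0,   0,   1]
≠ I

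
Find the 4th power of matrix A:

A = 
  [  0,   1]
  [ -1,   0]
A^4 = 
  [  1,   0]
  [  0,   1]

A² = A·A:
A²[1,1] = (0)(0) + (1)(-1) = -1
A²[1,2] = (0)(1) + (1)(0) = 0
A²[2,1] = (-1)(0) + (0)(-1) = 0
A²[2,2] = (-1)(1) + (0)(0) = -1
A² = 
  [ -1,   0]
  [  0,  -1]

A^3 = A^2·A:
A^3[1,1] = (-1)(0) + (0)(-1) = 0
A^3[1,2] = (-1)(1) + (0)(0) = -1
A^3[2,1] = (0)(0) + (-1)(-1) = 1
A^3[2,2] = (0)(1) + (-1)(0) = 0
A^3 = 
  [  0,  -1]
  [  1,   0]

A^4 = A^3·A:
A^4[1,1] = (0)(0) + (-1)(-1) = 1
A^4[1,2] = (0)(1) + (-1)(0) = 0
A^4[2,1] = (1)(0) + (0)(-1) = 0
A^4[2,2] = (1)(1) + (0)(0) = 1
A^4 = 
  [  1,   0]
  [  0,   1]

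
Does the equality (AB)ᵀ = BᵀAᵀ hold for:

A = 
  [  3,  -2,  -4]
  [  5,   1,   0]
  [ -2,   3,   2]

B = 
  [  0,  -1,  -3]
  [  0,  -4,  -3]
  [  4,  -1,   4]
Yes

(AB)ᵀ = 
  [-16,   0,   8]
  [  9,  -9, -12]
  [-19, -18,   5]

BᵀAᵀ = 
  [-16,   0,   8]
  [  9,  -9, -12]
  [-19, -18,   5]

Both sides are equal — this is the standard identity (AB)ᵀ = BᵀAᵀ, which holds for all A, B.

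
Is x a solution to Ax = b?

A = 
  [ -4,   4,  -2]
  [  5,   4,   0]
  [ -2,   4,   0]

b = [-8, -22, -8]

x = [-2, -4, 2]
No

Ax = [-12, -26, -12] ≠ b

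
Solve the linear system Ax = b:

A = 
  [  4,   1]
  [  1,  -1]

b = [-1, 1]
x = [0, -1]

Row reduce the augmented matrix [A|b]:
R2 → R2 - (1/4)·R1
REF = 
  [   4,    1,   -1]
  [   0, -5/4,  5/4]

Back-substitution:
x₂ = (5/4) / (-5/4) = -1
x₁ = (-1 - (1)(-1)) / 4 = 0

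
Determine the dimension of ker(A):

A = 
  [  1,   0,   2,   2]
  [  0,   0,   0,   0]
nullity(A) = 3

Row reduce:
(no row operations needed)
REF = 
  [  1,   0,   2,   2]
  [  0,   0,   0,   0]
Pivot columns: 1 → 1 pivot.
rank(A) = 1, so nullity(A) = 4 - 1 = 3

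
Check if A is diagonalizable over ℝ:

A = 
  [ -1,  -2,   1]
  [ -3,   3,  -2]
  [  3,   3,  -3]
Yes

Characteristic polynomial: det(λI - A) = λ³ + λ² - 12λ - 15
By the rational root theorem any rational root is an integer dividing 15; none of those is a root, so p(λ) has no rational roots and hence (being an irreducible cubic) no repeated roots.
Discriminant of the cubic: Δ = 4281
Δ > 0 ⇒ three distinct real eigenvalues: λ ≈ -3.268, -1.29, 3.558
Three distinct real eigenvalues, so A has 3 independent eigenvectors.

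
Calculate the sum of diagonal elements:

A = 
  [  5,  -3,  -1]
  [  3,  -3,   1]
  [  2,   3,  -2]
0

tr(A) = 5 + -3 + -2 = 0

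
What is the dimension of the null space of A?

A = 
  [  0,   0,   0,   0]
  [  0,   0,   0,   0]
nullity(A) = 4

Row reduce:
(no row operations needed)
REF = 
  [  0,   0,   0,   0]
  [  0,   0,   0,   0]
Pivot columns: none → 0 pivots.
rank(A) = 0, so nullity(A) = 4 - 0 = 4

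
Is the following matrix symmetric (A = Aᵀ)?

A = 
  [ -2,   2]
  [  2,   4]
Yes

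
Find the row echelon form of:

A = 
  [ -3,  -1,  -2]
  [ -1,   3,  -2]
Row operations:
R2 → R2 - (1/3)·R1

Resulting echelon form:
REF = 
  [  -3,   -1,   -2]
  [   0, 10/3, -4/3]

Rank = 2 (number of non-zero pivot rows).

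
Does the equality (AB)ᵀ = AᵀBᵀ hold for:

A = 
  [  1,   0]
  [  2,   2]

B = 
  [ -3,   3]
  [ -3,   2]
No

(AB)ᵀ = 
  [ -3, -12]
  [  3,  10]

AᵀBᵀ = 
  [  3,   1]
  [  6,   4]

The two matrices differ, so (AB)ᵀ ≠ AᵀBᵀ in general. The correct identity is (AB)ᵀ = BᵀAᵀ.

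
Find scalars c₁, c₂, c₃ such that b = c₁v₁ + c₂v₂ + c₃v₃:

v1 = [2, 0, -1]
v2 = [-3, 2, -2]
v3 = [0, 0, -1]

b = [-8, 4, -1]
c1 = -1, c2 = 2, c3 = -2

b = -1·v1 + 2·v2 + -2·v3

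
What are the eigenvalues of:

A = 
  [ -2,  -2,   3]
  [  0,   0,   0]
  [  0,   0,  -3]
λ = 0, -2, -3

Characteristic polynomial: det(λI - A) = λ³ + 5λ² + 6λ
The constant term is 0, so λ = 0 is a root: p(λ) = λ(λ² + 5λ + 6)
λ² + 5λ + 6 = (λ + 3)(λ + 2)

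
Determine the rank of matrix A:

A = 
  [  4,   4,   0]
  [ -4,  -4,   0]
Row reduce:
R2 → R2 + (1)·R1
REF = 
  [  4,   4,   0]
  [  0,   0,   0]
Pivot columns: 1 → 1 pivot.

rank(A) = 1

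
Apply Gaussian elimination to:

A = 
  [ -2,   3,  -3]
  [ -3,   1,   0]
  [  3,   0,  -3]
Row operations:
R2 → R2 - (3/2)·R1
R3 → R3 + (3/2)·R1
R3 → R3 + (9/7)·R2

Resulting echelon form:
REF = 
  [   -2,     3,    -3]
  [    0,  -7/2,   9/2]
  [    0,     0, -12/7]

Rank = 3 (number of non-zero pivot rows).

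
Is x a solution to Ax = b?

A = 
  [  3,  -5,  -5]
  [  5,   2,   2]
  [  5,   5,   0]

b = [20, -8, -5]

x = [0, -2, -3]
No

Ax = [25, -10, -10] ≠ b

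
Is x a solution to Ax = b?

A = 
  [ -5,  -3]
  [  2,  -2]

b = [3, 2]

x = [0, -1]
Yes

Ax = [3, 2] = b ✓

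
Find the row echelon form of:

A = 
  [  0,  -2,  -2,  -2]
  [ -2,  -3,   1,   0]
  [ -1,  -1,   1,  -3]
Row operations:
Swap R1 ↔ R2
R3 → R3 - (1/2)·R1
R3 → R3 + (1/4)·R2

Resulting echelon form:
REF = 
  [  -2,   -3,    1,    0]
  [   0,   -2,   -2,   -2]
  [   0,    0,    0, -7/2]

Rank = 3 (number of non-zero pivot rows).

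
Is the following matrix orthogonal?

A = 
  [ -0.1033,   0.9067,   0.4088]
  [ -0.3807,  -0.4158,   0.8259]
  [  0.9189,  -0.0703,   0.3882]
Yes

AᵀA = 
  [  1,   0,   0.0001]
  [  0,   0.9999,   0]
  [  0.0001,   0,   0.9999]
≈ I (equal to I up to the 4-dp rounding of the entries)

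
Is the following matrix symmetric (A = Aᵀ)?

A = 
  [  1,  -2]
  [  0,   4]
No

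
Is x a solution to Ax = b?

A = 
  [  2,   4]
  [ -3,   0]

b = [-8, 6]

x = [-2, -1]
Yes

Ax = [-8, 6] = b ✓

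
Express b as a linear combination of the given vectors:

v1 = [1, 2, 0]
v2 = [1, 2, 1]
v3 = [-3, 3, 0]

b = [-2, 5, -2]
c1 = 3, c2 = -2, c3 = 1

b = 3·v1 + -2·v2 + 1·v3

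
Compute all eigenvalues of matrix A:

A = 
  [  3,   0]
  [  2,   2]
λ = 3, 2

tr(A) = 5, det(A) = 6
Characteristic polynomial: λ² - tr(A)λ + det(A) = λ² - 5λ + 6
λ² - 5λ + 6 = (λ - 2)(λ - 3)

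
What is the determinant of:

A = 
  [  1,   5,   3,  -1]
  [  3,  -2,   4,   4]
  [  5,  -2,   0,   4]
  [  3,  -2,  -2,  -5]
-864

Cofactor expansion along row 1: det(A) = a₁₁M₁₁ - a₁₂M₁₂ + a₁₃M₁₃ - a₁₄M₁₄

M₁₁ = det[[-2, 4, 4]; [-2, 0, 4]; [-2, -2, -5]]
  = (-2)·((0)(-5) - (4)(-2)) - (4)·((-2)(-5) - (4)(-2)) + (4)·((-2)(-2) - (0)(-2))
  = (-2)(8) - (4)(18) + (4)(4)
  = -72
M₁₂ = det[[3, 4, 4]; [5, 0, 4]; [3, -2, -5]]
  = (3)·((0)(-5) - (4)(-2)) - (4)·((5)(-5) - (4)(3)) + (4)·((5)(-2) - (0)(3))
  = (3)(8) - (4)(-37) + (4)(-10)
  = 132
M₁₃ = det[[3, -2, 4]; [5, -2, 4]; [3, -2, -5]]
  = (3)·((-2)(-5) - (4)(-2)) - (-2)·((5)(-5) - (4)(3)) + (4)·((5)(-2) - (-2)(3))
  = (3)(18) - (-2)(-37) + (4)(-4)
  = -36
M₁₄ = det[[3, -2, 4]; [5, -2, 0]; [3, -2, -2]]
  = (3)·((-2)(-2) - (0)(-2)) - (-2)·((5)(-2) - (0)(3)) + (4)·((5)(-2) - (-2)(3))
  = (3)(4) - (-2)(-10) + (4)(-4)
  = -24

det(A) = (1)(-72) - (5)(132) + (3)(-36) - (-1)(-24) = -864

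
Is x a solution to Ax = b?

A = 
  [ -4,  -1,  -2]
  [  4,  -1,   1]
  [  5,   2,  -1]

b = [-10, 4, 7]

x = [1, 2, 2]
Yes

Ax = [-10, 4, 7] = b ✓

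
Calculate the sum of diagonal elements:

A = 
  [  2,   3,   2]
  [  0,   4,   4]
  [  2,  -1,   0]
6

tr(A) = 2 + 4 + 0 = 6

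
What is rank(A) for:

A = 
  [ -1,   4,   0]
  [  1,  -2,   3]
rank(A) = 2

Row reduce:
R2 → R2 + (1)·R1
REF = 
  [ -1,   4,   0]
  [  0,   2,   3]
Pivot columns: 1, 2 → 2 pivots.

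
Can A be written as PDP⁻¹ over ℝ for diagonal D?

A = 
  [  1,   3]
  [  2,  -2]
Yes

tr(A) = -1, det(A) = -8
Characteristic polynomial: λ² - tr(A)λ + det(A) = λ² + λ - 8
λ² + λ - 8 = 0  ⇒  λ = (-1 ± √((1)² - 4·(-8)))/2 = (-1 ± √(33))/2
  = (-1 + √33)/2,  (-1 - √33)/2
Eigenvalues: (-1 + √33)/2, (-1 - √33)/2  (≈ 2.372, -3.372)
The two irrational eigenvalues are distinct (simple), so each has alg. mult. = geom. mult. = 1.
Sum of geometric multiplicities equals n, so A has n independent eigenvectors.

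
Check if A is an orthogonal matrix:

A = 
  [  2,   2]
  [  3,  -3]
No

AᵀA = 
  [ 13,  -5]
  [ -5,  13]
≠ I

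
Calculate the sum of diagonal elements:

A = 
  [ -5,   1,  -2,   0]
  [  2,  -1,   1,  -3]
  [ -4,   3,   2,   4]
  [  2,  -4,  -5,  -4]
-8

tr(A) = -5 + -1 + 2 + -4 = -8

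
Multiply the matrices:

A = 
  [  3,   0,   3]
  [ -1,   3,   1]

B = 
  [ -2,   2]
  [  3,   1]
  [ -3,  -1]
AB = 
  [-15,   3]
  [  8,   0]

A is 2×3 and B is 3×2, so AB is 2×2. Each entry is (row of A)·(column of B):
AB[1,1] = (3)(-2) + (0)(3) + (3)(-3) = -15
AB[1,2] = (3)(2) + (0)(1) + (3)(-1) = 3
AB[2,1] = (-1)(-2) + (3)(3) + (1)(-3) = 8
AB[2,2] = (-1)(2) + (3)(1) + (1)(-1) = 0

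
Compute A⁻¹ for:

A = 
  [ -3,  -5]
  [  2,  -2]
det(A) = (-3)(-2) - (-5)(2) = 16
For a 2×2 matrix, A⁻¹ = (1/det(A)) · [[d, -b], [-c, a]]
    = (1/16) · [[-2, 5], [-2, -3]]

A⁻¹ = 
  [ -1/8,  5/16]
  [ -1/8, -3/16]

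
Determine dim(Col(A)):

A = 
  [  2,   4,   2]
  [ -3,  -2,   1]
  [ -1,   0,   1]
dim(Col(A)) = 2

Row reduce:
R2 → R2 + (3/2)·R1
R3 → R3 + (1/2)·R1
R3 → R3 - (1/2)·R2
REF = 
  [  2,   4,   2]
  [  0,   4,   4]
  [  0,   0,   0]
Pivot columns: 1, 2 → 2 pivots.
dim(Col(A)) = number of pivot columns = 2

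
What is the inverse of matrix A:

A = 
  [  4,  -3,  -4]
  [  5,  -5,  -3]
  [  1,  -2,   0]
det(A) = (4)·((-5)(0) - (-3)(-2)) - (-3)·((5)(0) - (-3)(1)) + (-4)·((5)(-2) - (-5)(1))
  = (4)(-6) - (-3)(3) + (-4)(-5)
  = 5
det(A) = 5 ≠ 0, so A is invertible.

Cofactors Cᵢⱼ = (-1)ⁱ⁺ʲ·Mᵢⱼ:
C = 
  [ -6,  -3,  -5]
  [  8,   4,   5]
  [-11,  -8,  -5]

adj(A) = Cᵀ:
adj(A) = 
  [ -6,   8, -11]
  [ -3,   4,  -8]
  [ -5,   5,  -5]

A⁻¹ = (1/5) · adj(A):
A⁻¹ = 
  [ -6/5,   8/5, -11/5]
  [ -3/5,   4/5,  -8/5]
  [   -1,     1,    -1]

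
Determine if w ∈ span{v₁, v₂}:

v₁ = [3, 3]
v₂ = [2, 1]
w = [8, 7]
Yes

Form the augmented matrix and row-reduce:
[v₁|v₂|w] = 
  [  3,   2,   8]
  [  3,   1,   7]
R2 → R2 - (1)·R1
REF = 
  [  3,   2,   8]
  [  0,  -1,  -1]

No row of the form [0 0 | nonzero], so the system is consistent. Back-substitution gives c₁ = 2, c₂ = 1: w = (2)·v₁ + (1)·v₂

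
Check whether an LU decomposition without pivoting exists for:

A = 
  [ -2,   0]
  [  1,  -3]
Yes.
A[1,1] = -2 ≠ 0, so Gaussian elimination proceeds without a row swap: multiplier ℓ₂₁ = (1)/(-2) = -1/2, and U[2,2] = -3 - (-1/2)(0) = -3.
L = 
  [   1,    0]
  [-1/2,    1]
U = 
  [ -2,   0]
  [  0,  -3]
Check row 2 of LU: [(-1/2)(-2), (-1/2)(0) + (-3)] = [1, -3] = row 2 of A ✓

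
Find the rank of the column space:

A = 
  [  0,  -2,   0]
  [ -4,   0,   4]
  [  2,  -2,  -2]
Row reduce:
Swap R1 ↔ R2
R3 → R3 + (1/2)·R1
R3 → R3 - (1)·R2
REF = 
  [ -4,   0,   4]
  [  0,  -2,   0]
  [  0,   0,   0]
Pivot columns: 1, 2 → 2 pivots.
dim(Col(A)) = number of pivot columns = 2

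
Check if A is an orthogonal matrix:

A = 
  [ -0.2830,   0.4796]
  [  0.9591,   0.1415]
No

AᵀA = 
  [  1,   0]
  [  0,   0.2500]
≠ I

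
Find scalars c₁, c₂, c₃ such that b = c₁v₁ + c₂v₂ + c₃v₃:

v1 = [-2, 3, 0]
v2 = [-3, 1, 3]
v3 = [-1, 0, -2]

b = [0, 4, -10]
c1 = 2, c2 = -2, c3 = 2

b = 2·v1 + -2·v2 + 2·v3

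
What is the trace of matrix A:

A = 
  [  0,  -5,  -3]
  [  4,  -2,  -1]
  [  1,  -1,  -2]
-4

tr(A) = 0 + -2 + -2 = -4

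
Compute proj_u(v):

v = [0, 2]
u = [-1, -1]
v·u = (0)(-1) + (2)(-1) = -2
u·u = (-1)² + (-1)² = 2
proj_u(v) = (v·u / u·u) × u = (-2/2) × u = (-1) × u

proj_u(v) = [1, 1]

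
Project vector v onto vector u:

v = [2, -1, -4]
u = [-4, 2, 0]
v·u = (2)(-4) + (-1)(2) + (-4)(0) = -10
u·u = (-4)² + (2)² + (0)² = 20
proj_u(v) = (v·u / u·u) × u = (-10/20) × u = (-1/2) × u

proj_u(v) = [2, -1, 0]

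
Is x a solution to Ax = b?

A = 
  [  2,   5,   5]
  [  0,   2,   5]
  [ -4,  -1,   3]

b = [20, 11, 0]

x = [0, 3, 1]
Yes

Ax = [20, 11, 0] = b ✓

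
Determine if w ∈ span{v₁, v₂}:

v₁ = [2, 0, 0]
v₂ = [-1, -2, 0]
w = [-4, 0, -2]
No

Form the augmented matrix and row-reduce:
[v₁|v₂|w] = 
  [  2,  -1,  -4]
  [  0,  -2,   0]
  [  0,   0,  -2]
(already in echelon form — no row operations needed)

Row 3 reads [0 0 | -2], i.e. 0 = -2, so the system is inconsistent and w ∉ span{v₁, v₂}.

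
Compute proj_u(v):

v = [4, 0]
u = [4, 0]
proj_u(v) = [4, 0]

v·u = (4)(4) + (0)(0) = 16
u·u = (4)² + (0)² = 16
proj_u(v) = (v·u / u·u) × u = (16/16) × u = (1) × u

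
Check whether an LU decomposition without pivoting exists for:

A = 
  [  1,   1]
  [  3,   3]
Yes.
A[1,1] = 1 ≠ 0, so Gaussian elimination proceeds without a row swap: multiplier ℓ₂₁ = (3)/(1) = 3, and U[2,2] = 3 - (3)(1) = 0.
L = 
  [  1,   0]
  [  3,   1]
U = 
  [  1,   1]
  [  0,   0]
Check row 2 of LU: [(3)(1), (3)(1) + 0] = [3, 3] = row 2 of A ✓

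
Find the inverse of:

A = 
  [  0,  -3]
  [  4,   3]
det(A) = (0)(3) - (-3)(4) = 12
For a 2×2 matrix, A⁻¹ = (1/det(A)) · [[d, -b], [-c, a]]
    = (1/12) · [[3, 3], [-4, 0]]

A⁻¹ = 
  [ 1/4,  1/4]
  [-1/3,    0]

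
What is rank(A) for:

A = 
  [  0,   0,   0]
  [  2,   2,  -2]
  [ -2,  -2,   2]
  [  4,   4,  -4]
Row reduce:
Swap R1 ↔ R2
R3 → R3 + (1)·R1
R4 → R4 - (2)·R1
REF = 
  [  2,   2,  -2]
  [  0,   0,   0]
  [  0,   0,   0]
  [  0,   0,   0]
Pivot columns: 1 → 1 pivot.

rank(A) = 1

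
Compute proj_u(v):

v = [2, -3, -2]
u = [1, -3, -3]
v·u = (2)(1) + (-3)(-3) + (-2)(-3) = 17
u·u = (1)² + (-3)² + (-3)² = 19
proj_u(v) = (v·u / u·u) × u = (17/19) × u

proj_u(v) = [17/19, -51/19, -51/19]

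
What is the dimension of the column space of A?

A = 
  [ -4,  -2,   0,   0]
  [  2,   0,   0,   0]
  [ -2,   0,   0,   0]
dim(Col(A)) = 2

Row reduce:
R2 → R2 + (1/2)·R1
R3 → R3 - (1/2)·R1
R3 → R3 + (1)·R2
REF = 
  [ -4,  -2,   0,   0]
  [  0,  -1,   0,   0]
  [  0,   0,   0,   0]
Pivot columns: 1, 2 → 2 pivots.
dim(Col(A)) = number of pivot columns = 2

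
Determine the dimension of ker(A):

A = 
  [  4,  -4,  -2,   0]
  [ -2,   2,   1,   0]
nullity(A) = 3

Row reduce:
R2 → R2 + (1/2)·R1
REF = 
  [  4,  -4,  -2,   0]
  [  0,   0,   0,   0]
Pivot columns: 1 → 1 pivot.
rank(A) = 1, so nullity(A) = 4 - 1 = 3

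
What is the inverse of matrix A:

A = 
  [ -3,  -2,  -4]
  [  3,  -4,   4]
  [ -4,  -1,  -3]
det(A) = (-3)·((-4)(-3) - (4)(-1)) - (-2)·((3)(-3) - (4)(-4)) + (-4)·((3)(-1) - (-4)(-4))
  = (-3)(16) - (-2)(7) + (-4)(-19)
  = 42
det(A) = 42 ≠ 0, so A is invertible.

Cofactors Cᵢⱼ = (-1)ⁱ⁺ʲ·Mᵢⱼ:
C = 
  [ 16,  -7, -19]
  [ -2,  -7,   5]
  [-24,   0,  18]

adj(A) = Cᵀ:
adj(A) = 
  [ 16,  -2, -24]
  [ -7,  -7,   0]
  [-19,   5,  18]

A⁻¹ = (1/42) · adj(A):
A⁻¹ = 
  [  8/21,  -1/21,   -4/7]
  [  -1/6,   -1/6,      0]
  [-19/42,   5/42,    3/7]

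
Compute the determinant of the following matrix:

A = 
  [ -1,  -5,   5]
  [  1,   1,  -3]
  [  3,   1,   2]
40

Cofactor expansion along row 1:
det(A) = (-1)·((1)(2) - (-3)(1)) - (-5)·((1)(2) - (-3)(3)) + (5)·((1)(1) - (1)(3))
  = (-1)(5) - (-5)(11) + (5)(-2)
  = 40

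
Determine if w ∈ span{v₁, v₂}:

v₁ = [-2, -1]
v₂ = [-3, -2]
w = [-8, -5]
Yes

Form the augmented matrix and row-reduce:
[v₁|v₂|w] = 
  [ -2,  -3,  -8]
  [ -1,  -2,  -5]
R2 → R2 - (1/2)·R1
REF = 
  [  -2,   -3,   -8]
  [   0, -1/2,   -1]

No row of the form [0 0 | nonzero], so the system is consistent. Back-substitution gives c₁ = 1, c₂ = 2: w = (1)·v₁ + (2)·v₂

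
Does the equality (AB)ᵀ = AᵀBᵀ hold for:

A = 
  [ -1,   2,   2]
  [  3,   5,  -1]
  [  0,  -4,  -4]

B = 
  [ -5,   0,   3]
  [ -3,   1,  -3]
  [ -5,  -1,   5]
No

(AB)ᵀ = 
  [-11, -25,  32]
  [  0,   6,   0]
  [  1, -11,  -8]

AᵀBᵀ = 
  [  5,   6,   2]
  [-22,  11, -35]
  [-22,   5, -29]

The two matrices differ, so (AB)ᵀ ≠ AᵀBᵀ in general. The correct identity is (AB)ᵀ = BᵀAᵀ.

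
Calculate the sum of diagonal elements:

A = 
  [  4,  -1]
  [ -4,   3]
7

tr(A) = 4 + 3 = 7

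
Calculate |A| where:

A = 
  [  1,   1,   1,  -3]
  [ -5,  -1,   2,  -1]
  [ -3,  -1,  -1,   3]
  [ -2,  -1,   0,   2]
Cofactor expansion along row 1: det(A) = a₁₁M₁₁ - a₁₂M₁₂ + a₁₃M₁₃ - a₁₄M₁₄

M₁₁ = det[[-1, 2, -1]; [-1, -1, 3]; [-1, 0, 2]]
  = (-1)·((-1)(2) - (3)(0)) - (2)·((-1)(2) - (3)(-1)) + (-1)·((-1)(0) - (-1)(-1))
  = (-1)(-2) - (2)(1) + (-1)(-1)
  = 1
M₁₂ = det[[-5, 2, -1]; [-3, -1, 3]; [-2, 0, 2]]
  = (-5)·((-1)(2) - (3)(0)) - (2)·((-3)(2) - (3)(-2)) + (-1)·((-3)(0) - (-1)(-2))
  = (-5)(-2) - (2)(0) + (-1)(-2)
  = 12
M₁₃ = det[[-5, -1, -1]; [-3, -1, 3]; [-2, -1, 2]]
  = (-5)·((-1)(2) - (3)(-1)) - (-1)·((-3)(2) - (3)(-2)) + (-1)·((-3)(-1) - (-1)(-2))
  = (-5)(1) - (-1)(0) + (-1)(1)
  = -6
M₁₄ = det[[-5, -1, 2]; [-3, -1, -1]; [-2, -1, 0]]
  = (-5)·((-1)(0) - (-1)(-1)) - (-1)·((-3)(0) - (-1)(-2)) + (2)·((-3)(-1) - (-1)(-2))
  = (-5)(-1) - (-1)(-2) + (2)(1)
  = 5

det(A) = (1)(1) - (1)(12) + (1)(-6) - (-3)(5) = -2

det(A) = -2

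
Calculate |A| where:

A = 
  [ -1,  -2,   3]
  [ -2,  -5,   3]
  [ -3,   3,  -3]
-39

Cofactor expansion along row 1:
det(A) = (-1)·((-5)(-3) - (3)(3)) - (-2)·((-2)(-3) - (3)(-3)) + (3)·((-2)(3) - (-5)(-3))
  = (-1)(6) - (-2)(15) + (3)(-21)
  = -39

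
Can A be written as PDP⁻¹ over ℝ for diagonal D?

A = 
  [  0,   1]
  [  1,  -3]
Yes

tr(A) = -3, det(A) = -1
Characteristic polynomial: λ² - tr(A)λ + det(A) = λ² + 3λ - 1
λ² + 3λ - 1 = 0  ⇒  λ = (-3 ± √((3)² - 4·(-1)))/2 = (-3 ± √(13))/2
  = (-3 + √13)/2,  (-3 - √13)/2
Eigenvalues: (-3 + √13)/2, (-3 - √13)/2  (≈ 0.3028, -3.303)
The two irrational eigenvalues are distinct (simple), so each has alg. mult. = geom. mult. = 1.
Sum of geometric multiplicities equals n, so A has n independent eigenvectors.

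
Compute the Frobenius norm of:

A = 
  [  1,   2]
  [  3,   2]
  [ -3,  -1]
||A||_F = 5.292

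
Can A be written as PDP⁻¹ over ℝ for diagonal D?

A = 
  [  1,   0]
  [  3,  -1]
Yes

tr(A) = 0, det(A) = -1
Characteristic polynomial: λ² - tr(A)λ + det(A) = λ² - 1
λ² - 1 = (λ + 1)(λ - 1)
Eigenvalues: 1, -1
λ=-1: alg. mult. = 1, geom. mult. = 2 - rank(A - (-1)I) = 2 - 1 = 1
λ=1: alg. mult. = 1, geom. mult. = 2 - rank(A - (1)I) = 2 - 1 = 1
Sum of geometric multiplicities equals n, so A has n independent eigenvectors.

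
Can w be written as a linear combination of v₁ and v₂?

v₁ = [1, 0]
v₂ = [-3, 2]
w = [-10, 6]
Yes

Form the augmented matrix and row-reduce:
[v₁|v₂|w] = 
  [  1,  -3, -10]
  [  0,   2,   6]
(already in echelon form — no row operations needed)

No row of the form [0 0 | nonzero], so the system is consistent. Back-substitution gives c₁ = -1, c₂ = 3: w = (-1)·v₁ + (3)·v₂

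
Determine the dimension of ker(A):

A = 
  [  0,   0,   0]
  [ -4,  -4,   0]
nullity(A) = 2

Row reduce:
Swap R1 ↔ R2
REF = 
  [ -4,  -4,   0]
  [  0,   0,   0]
Pivot columns: 1 → 1 pivot.
rank(A) = 1, so nullity(A) = 3 - 1 = 2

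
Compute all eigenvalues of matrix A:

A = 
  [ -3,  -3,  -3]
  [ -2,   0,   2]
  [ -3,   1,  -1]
λ = -2, -1 + √19, -1 - √19  (≈ -2, 3.359, -5.359)

Characteristic polynomial: det(λI - A) = λ³ + 4λ² - 14λ - 36
Testing integer divisors of the constant term: p(-2) = 0, so (λ + 2) is a factor:
p(λ) = (λ + 2)(λ² + 2λ - 18)
λ² + 2λ - 18 = 0  ⇒  λ = (-2 ± √((2)² - 4·(-18)))/2 = (-2 ± √(76))/2
  = -1 + √19,  -1 - √19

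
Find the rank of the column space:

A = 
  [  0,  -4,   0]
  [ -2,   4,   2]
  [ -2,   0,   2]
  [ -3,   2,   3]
Row reduce:
Swap R1 ↔ R2
R3 → R3 - (1)·R1
R4 → R4 - (3/2)·R1
R3 → R3 - (1)·R2
R4 → R4 - (1)·R2
REF = 
  [ -2,   4,   2]
  [  0,  -4,   0]
  [  0,   0,   0]
  [  0,   0,   0]
Pivot columns: 1, 2 → 2 pivots.
dim(Col(A)) = number of pivot columns = 2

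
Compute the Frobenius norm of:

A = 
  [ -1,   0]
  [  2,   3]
||A||_F = 3.742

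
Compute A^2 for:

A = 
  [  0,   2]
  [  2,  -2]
A² = A·A:
A²[1,1] = (0)(0) + (2)(2) = 4
A²[1,2] = (0)(2) + (2)(-2) = -4
A²[2,1] = (2)(0) + (-2)(2) = -4
A²[2,2] = (2)(2) + (-2)(-2) = 8
A² = 
  [  4,  -4]
  [ -4,   8]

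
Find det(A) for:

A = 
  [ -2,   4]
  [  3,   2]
-16

For a 2×2 matrix, det = ad - bc = (-2)(2) - (4)(3) = -16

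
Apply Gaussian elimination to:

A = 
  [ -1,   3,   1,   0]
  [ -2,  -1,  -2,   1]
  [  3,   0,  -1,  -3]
Row operations:
R2 → R2 - (2)·R1
R3 → R3 + (3)·R1
R3 → R3 + (9/7)·R2

Resulting echelon form:
REF = 
  [   -1,     3,     1,     0]
  [    0,    -7,    -4,     1]
  [    0,     0, -22/7, -12/7]

Rank = 3 (number of non-zero pivot rows).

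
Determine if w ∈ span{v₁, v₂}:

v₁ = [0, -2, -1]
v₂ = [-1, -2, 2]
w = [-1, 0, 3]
Yes

Form the augmented matrix and row-reduce:
[v₁|v₂|w] = 
  [  0,  -1,  -1]
  [ -2,  -2,   0]
  [ -1,   2,   3]
Swap R1 ↔ R2
R3 → R3 - (1/2)·R1
R3 → R3 + (3)·R2
REF = 
  [ -2,  -2,   0]
  [  0,  -1,  -1]
  [  0,   0,   0]

No row of the form [0 0 | nonzero], so the system is consistent. Back-substitution gives c₁ = -1, c₂ = 1: w = (-1)·v₁ + (1)·v₂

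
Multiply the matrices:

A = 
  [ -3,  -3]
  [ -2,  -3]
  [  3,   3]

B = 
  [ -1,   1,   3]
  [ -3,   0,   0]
AB = 
  [ 12,  -3,  -9]
  [ 11,  -2,  -6]
  [-12,   3,   9]

A is 3×2 and B is 2×3, so AB is 3×3. Each entry is (row of A)·(column of B):
AB[1,1] = (-3)(-1) + (-3)(-3) = 12
AB[1,2] = (-3)(1) + (-3)(0) = -3
AB[1,3] = (-3)(3) + (-3)(0) = -9
AB[2,1] = (-2)(-1) + (-3)(-3) = 11
AB[2,2] = (-2)(1) + (-3)(0) = -2
AB[2,3] = (-2)(3) + (-3)(0) = -6
AB[3,1] = (3)(-1) + (3)(-3) = -12
AB[3,2] = (3)(1) + (3)(0) = 3
AB[3,3] = (3)(3) + (3)(0) = 9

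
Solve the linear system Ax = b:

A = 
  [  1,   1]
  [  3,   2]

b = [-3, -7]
x = [-1, -2]

Row reduce the augmented matrix [A|b]:
R2 → R2 - (3)·R1
REF = 
  [  1,   1,  -3]
  [  0,  -1,   2]

Back-substitution:
x₂ = 2 / (-1) = -2
x₁ = (-3 - (1)(-2)) / 1 = -1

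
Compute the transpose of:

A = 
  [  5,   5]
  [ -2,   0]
Aᵀ = 
  [  5,  -2]
  [  5,   0]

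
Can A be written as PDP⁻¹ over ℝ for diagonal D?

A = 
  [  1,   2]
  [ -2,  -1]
No

tr(A) = 0, det(A) = 3
Characteristic polynomial: λ² - tr(A)λ + det(A) = λ² + 3
λ² + 3 = 0  ⇒  λ = (0 ± √((0)² - 4·(3)))/2 = (0 ± √(-12))/2
  = i√3,  -i√3
Eigenvalues: i√3, -i√3  (≈ 0 + 1.732i, 0 - 1.732i)
Has complex eigenvalues (not diagonalizable over ℝ).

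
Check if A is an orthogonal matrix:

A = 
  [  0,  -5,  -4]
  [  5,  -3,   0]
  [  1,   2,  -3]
No

AᵀA = 
  [ 26, -13,  -3]
  [-13,  38,  14]
  [ -3,  14,  25]
≠ I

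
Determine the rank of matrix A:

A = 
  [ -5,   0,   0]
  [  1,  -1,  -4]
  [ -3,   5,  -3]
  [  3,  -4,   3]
rank(A) = 3

Row reduce:
R2 → R2 + (1/5)·R1
R3 → R3 - (3/5)·R1
R4 → R4 + (3/5)·R1
R3 → R3 + (5)·R2
R4 → R4 - (4)·R2
R4 → R4 + (19/23)·R3
REF = 
  [ -5,   0,   0]
  [  0,  -1,  -4]
  [  0,   0, -23]
  [  0,   0,   0]
Pivot columns: 1, 2, 3 → 3 pivots.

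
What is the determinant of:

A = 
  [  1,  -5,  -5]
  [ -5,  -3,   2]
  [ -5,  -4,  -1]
Cofactor expansion along row 1:
det(A) = (1)·((-3)(-1) - (2)(-4)) - (-5)·((-5)(-1) - (2)(-5)) + (-5)·((-5)(-4) - (-3)(-5))
  = (1)(11) - (-5)(15) + (-5)(5)
  = 61

det(A) = 61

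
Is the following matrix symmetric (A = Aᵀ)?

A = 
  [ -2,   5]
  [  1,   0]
No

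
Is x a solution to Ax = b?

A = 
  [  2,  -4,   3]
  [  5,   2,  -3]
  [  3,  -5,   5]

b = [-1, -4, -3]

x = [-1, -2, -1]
No

Ax = [3, -6, 2] ≠ b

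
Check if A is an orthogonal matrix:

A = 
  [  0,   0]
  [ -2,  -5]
No

AᵀA = 
  [  4,  10]
  [ 10,  25]
≠ I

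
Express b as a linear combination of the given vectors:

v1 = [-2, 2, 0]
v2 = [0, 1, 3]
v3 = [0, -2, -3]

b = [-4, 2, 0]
c1 = 2, c2 = 2, c3 = 2

b = 2·v1 + 2·v2 + 2·v3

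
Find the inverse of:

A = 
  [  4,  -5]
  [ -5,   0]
det(A) = (4)(0) - (-5)(-5) = -25
For a 2×2 matrix, A⁻¹ = (1/det(A)) · [[d, -b], [-c, a]]
    = (-1/25) · [[0, 5], [5, 4]]

A⁻¹ = 
  [    0,  -1/5]
  [ -1/5, -4/25]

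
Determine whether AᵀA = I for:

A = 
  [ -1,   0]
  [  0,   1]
Yes

AᵀA = 
  [  1,   0]
  [  0,   1]
= I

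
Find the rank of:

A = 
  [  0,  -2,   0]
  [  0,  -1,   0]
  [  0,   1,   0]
Row reduce:
R2 → R2 - (1/2)·R1
R3 → R3 + (1/2)·R1
REF = 
  [  0,  -2,   0]
  [  0,   0,   0]
  [  0,   0,   0]
Pivot columns: 2 → 1 pivot.

rank(A) = 1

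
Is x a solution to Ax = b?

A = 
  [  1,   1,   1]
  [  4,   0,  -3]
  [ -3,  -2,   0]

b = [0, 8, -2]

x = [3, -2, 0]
No

Ax = [1, 12, -5] ≠ b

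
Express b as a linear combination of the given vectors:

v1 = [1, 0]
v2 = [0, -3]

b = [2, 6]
c1 = 2, c2 = -2

b = 2·v1 + -2·v2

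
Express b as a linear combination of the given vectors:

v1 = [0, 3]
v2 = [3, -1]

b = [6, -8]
c1 = -2, c2 = 2

b = -2·v1 + 2·v2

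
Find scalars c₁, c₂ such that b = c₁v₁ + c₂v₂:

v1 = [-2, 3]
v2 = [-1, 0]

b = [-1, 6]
c1 = 2, c2 = -3

b = 2·v1 + -3·v2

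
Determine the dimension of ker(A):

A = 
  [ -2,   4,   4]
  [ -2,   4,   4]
nullity(A) = 2

Row reduce:
R2 → R2 - (1)·R1
REF = 
  [ -2,   4,   4]
  [  0,   0,   0]
Pivot columns: 1 → 1 pivot.
rank(A) = 1, so nullity(A) = 3 - 1 = 2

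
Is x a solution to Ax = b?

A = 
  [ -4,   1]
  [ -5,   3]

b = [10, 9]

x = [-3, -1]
No

Ax = [11, 12] ≠ b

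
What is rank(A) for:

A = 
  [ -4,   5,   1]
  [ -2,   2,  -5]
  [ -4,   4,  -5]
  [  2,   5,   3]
rank(A) = 3

Row reduce:
R2 → R2 - (1/2)·R1
R3 → R3 - (1)·R1
R4 → R4 + (1/2)·R1
R3 → R3 - (2)·R2
R4 → R4 + (15)·R2
R4 → R4 + (79/5)·R3
REF = 
  [   -4,     5,     1]
  [    0,  -1/2, -11/2]
  [    0,     0,     5]
  [    0,     0,     0]
Pivot columns: 1, 2, 3 → 3 pivots.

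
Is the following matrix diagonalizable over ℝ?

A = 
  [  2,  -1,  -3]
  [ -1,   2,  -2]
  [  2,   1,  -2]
No

Characteristic polynomial: det(λI - A) = λ³ - 2λ² + 3λ - 17
By the rational root theorem any rational root is an integer dividing 17; none of those is a root, so p(λ) has no rational roots and hence (being an irreducible cubic) no repeated roots.
Discriminant of the cubic: Δ = -6583
Δ < 0 ⇒ one real eigenvalue and a complex-conjugate pair: λ ≈ 2.943, -0.4716 + 2.357i, -0.4716 - 2.357i
Has complex eigenvalues (not diagonalizable over ℝ).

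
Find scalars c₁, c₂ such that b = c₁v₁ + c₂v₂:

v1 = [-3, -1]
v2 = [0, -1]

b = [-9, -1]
c1 = 3, c2 = -2

b = 3·v1 + -2·v2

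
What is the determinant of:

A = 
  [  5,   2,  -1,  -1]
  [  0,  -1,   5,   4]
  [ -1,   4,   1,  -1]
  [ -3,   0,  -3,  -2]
Cofactor expansion along row 1: det(A) = a₁₁M₁₁ - a₁₂M₁₂ + a₁₃M₁₃ - a₁₄M₁₄

M₁₁ = det[[-1, 5, 4]; [4, 1, -1]; [0, -3, -2]]
  = (-1)·((1)(-2) - (-1)(-3)) - (5)·((4)(-2) - (-1)(0)) + (4)·((4)(-3) - (1)(0))
  = (-1)(-5) - (5)(-8) + (4)(-12)
  = -3
M₁₂ = det[[0, 5, 4]; [-1, 1, -1]; [-3, -3, -2]]
  = (0)·((1)(-2) - (-1)(-3)) - (5)·((-1)(-2) - (-1)(-3)) + (4)·((-1)(-3) - (1)(-3))
  = (0)(-5) - (5)(-1) + (4)(6)
  = 29
M₁₃ = det[[0, -1, 4]; [-1, 4, -1]; [-3, 0, -2]]
  = (0)·((4)(-2) - (-1)(0)) - (-1)·((-1)(-2) - (-1)(-3)) + (4)·((-1)(0) - (4)(-3))
  = (0)(-8) - (-1)(-1) + (4)(12)
  = 47
M₁₄ = det[[0, -1, 5]; [-1, 4, 1]; [-3, 0, -3]]
  = (0)·((4)(-3) - (1)(0)) - (-1)·((-1)(-3) - (1)(-3)) + (5)·((-1)(0) - (4)(-3))
  = (0)(-12) - (-1)(6) + (5)(12)
  = 66

det(A) = (5)(-3) - (2)(29) + (-1)(47) - (-1)(66) = -54

det(A) = -54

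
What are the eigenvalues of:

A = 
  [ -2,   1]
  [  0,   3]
λ = 3, -2

tr(A) = 1, det(A) = -6
Characteristic polynomial: λ² - tr(A)λ + det(A) = λ² - λ - 6
λ² - λ - 6 = (λ + 2)(λ - 3)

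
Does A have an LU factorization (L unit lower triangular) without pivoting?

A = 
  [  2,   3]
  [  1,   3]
Yes.
A[1,1] = 2 ≠ 0, so Gaussian elimination proceeds without a row swap: multiplier ℓ₂₁ = (1)/(2) = 1/2, and U[2,2] = 3 - (1/2)(3) = 3/2.
L = 
  [  1,   0]
  [1/2,   1]
U = 
  [  2,   3]
  [  0, 3/2]
Check row 2 of LU: [(1/2)(2), (1/2)(3) + (3/2)] = [1, 3] = row 2 of A ✓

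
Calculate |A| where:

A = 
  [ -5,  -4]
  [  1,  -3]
For a 2×2 matrix, det = ad - bc = (-5)(-3) - (-4)(1) = 19

det(A) = 19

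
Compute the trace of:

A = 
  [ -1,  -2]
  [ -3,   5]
4

tr(A) = -1 + 5 = 4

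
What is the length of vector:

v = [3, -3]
4.243

||v||₂ = √((3)² + (-3)²) = √18 = 4.243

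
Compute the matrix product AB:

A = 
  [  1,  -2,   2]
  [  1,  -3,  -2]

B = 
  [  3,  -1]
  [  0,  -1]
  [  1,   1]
A is 2×3 and B is 3×2, so AB is 2×2. Each entry is (row of A)·(column of B):
AB[1,1] = (1)(3) + (-2)(0) + (2)(1) = 5
AB[1,2] = (1)(-1) + (-2)(-1) + (2)(1) = 3
AB[2,1] = (1)(3) + (-3)(0) + (-2)(1) = 1
AB[2,2] = (1)(-1) + (-3)(-1) + (-2)(1) = 0

AB = 
  [  5,   3]
  [  1,   0]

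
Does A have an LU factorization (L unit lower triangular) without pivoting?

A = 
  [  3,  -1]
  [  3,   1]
Yes.
A[1,1] = 3 ≠ 0, so Gaussian elimination proceeds without a row swap: multiplier ℓ₂₁ = (3)/(3) = 1, and U[2,2] = 1 - (1)(-1) = 2.
L = 
  [  1,   0]
  [  1,   1]
U = 
  [  3,  -1]
  [  0,   2]
Check row 2 of LU: [(1)(3), (1)(-1) + 2] = [3, 1] = row 2 of A ✓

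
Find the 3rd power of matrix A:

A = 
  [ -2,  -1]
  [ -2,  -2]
A^3 = 
  [-20, -14]
  [-28, -20]

A² = A·A:
A²[1,1] = (-2)(-2) + (-1)(-2) = 6
A²[1,2] = (-2)(-1) + (-1)(-2) = 4
A²[2,1] = (-2)(-2) + (-2)(-2) = 8
A²[2,2] = (-2)(-1) + (-2)(-2) = 6
A² = 
  [  6,   4]
  [  8,   6]

A^3 = A^2·A:
A^3[1,1] = (6)(-2) + (4)(-2) = -20
A^3[1,2] = (6)(-1) + (4)(-2) = -14
A^3[2,1] = (8)(-2) + (6)(-2) = -28
A^3[2,2] = (8)(-1) + (6)(-2) = -20
A^3 = 
  [-20, -14]
  [-28, -20]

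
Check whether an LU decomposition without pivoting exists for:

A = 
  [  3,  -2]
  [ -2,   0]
Yes.
A[1,1] = 3 ≠ 0, so Gaussian elimination proceeds without a row swap: multiplier ℓ₂₁ = (-2)/(3) = -2/3, and U[2,2] = 0 - (-2/3)(-2) = -4/3.
L = 
  [   1,    0]
  [-2/3,    1]
U = 
  [   3,   -2]
  [   0, -4/3]
Check row 2 of LU: [(-2/3)(3), (-2/3)(-2) + (-4/3)] = [-2, 0] = row 2 of A ✓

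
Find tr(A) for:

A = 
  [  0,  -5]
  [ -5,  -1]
-1

tr(A) = 0 + -1 = -1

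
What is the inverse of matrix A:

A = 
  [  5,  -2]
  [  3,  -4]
det(A) = (5)(-4) - (-2)(3) = -14
For a 2×2 matrix, A⁻¹ = (1/det(A)) · [[d, -b], [-c, a]]
    = (-1/14) · [[-4, 2], [-3, 5]]

A⁻¹ = 
  [  2/7,  -1/7]
  [ 3/14, -5/14]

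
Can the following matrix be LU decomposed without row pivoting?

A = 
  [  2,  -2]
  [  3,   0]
Yes.
A[1,1] = 2 ≠ 0, so Gaussian elimination proceeds without a row swap: multiplier ℓ₂₁ = (3)/(2) = 3/2, and U[2,2] = 0 - (3/2)(-2) = 3.
L = 
  [  1,   0]
  [3/2,   1]
U = 
  [  2,  -2]
  [  0,   3]
Check row 2 of LU: [(3/2)(2), (3/2)(-2) + 3] = [3, 0] = row 2 of A ✓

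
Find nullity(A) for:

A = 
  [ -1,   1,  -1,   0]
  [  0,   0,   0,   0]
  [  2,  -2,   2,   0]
nullity(A) = 3

Row reduce:
R3 → R3 + (2)·R1
REF = 
  [ -1,   1,  -1,   0]
  [  0,   0,   0,   0]
  [  0,   0,   0,   0]
Pivot columns: 1 → 1 pivot.
rank(A) = 1, so nullity(A) = 4 - 1 = 3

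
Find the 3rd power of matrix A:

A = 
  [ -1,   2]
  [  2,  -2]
A^3 = 
  [-17,  22]
  [ 22, -28]

A² = A·A:
A²[1,1] = (-1)(-1) + (2)(2) = 5
A²[1,2] = (-1)(2) + (2)(-2) = -6
A²[2,1] = (2)(-1) + (-2)(2) = -6
A²[2,2] = (2)(2) + (-2)(-2) = 8
A² = 
  [  5,  -6]
  [ -6,   8]

A^3 = A^2·A:
A^3[1,1] = (5)(-1) + (-6)(2) = -17
A^3[1,2] = (5)(2) + (-6)(-2) = 22
A^3[2,1] = (-6)(-1) + (8)(2) = 22
A^3[2,2] = (-6)(2) + (8)(-2) = -28
A^3 = 
  [-17,  22]
  [ 22, -28]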